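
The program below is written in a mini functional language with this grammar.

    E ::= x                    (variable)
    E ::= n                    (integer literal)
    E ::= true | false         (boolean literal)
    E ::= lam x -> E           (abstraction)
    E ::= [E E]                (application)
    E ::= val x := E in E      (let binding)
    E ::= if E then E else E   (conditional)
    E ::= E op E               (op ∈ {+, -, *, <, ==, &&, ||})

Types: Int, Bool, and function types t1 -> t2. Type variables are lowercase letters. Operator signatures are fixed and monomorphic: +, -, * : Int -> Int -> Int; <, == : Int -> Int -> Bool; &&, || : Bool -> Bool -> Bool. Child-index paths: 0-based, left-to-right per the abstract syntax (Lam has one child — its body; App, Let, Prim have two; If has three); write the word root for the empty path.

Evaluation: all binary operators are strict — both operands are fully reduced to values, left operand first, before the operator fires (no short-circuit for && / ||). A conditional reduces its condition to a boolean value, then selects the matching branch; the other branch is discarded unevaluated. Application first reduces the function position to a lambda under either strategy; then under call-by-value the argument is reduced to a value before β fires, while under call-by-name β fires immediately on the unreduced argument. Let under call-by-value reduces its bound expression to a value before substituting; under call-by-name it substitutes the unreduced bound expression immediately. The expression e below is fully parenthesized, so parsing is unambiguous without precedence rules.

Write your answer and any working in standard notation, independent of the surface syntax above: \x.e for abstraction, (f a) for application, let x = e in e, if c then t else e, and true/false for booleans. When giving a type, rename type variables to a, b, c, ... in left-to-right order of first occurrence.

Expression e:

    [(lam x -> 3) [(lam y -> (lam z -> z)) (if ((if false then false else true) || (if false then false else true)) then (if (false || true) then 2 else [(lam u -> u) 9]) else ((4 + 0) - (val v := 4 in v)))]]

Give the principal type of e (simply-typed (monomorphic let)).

Answer: Int

Working:
\x._ : a -> Int
z : c
\z._ : c -> c
\y._ : b -> c -> c
  unify Bool ~ Bool
  unify Bool ~ Bool
  unify Bool ~ Bool
  unify Bool ~ Bool
  unify Bool ~ Bool
  unify Bool ~ Bool
  unify Bool ~ Bool
  unify Bool ~ Bool
  unify Bool ~ Bool
  unify Bool ~ Bool
u : d
\u._ : d -> d
  unify d -> d ~ Int -> e
  unify d ~ Int
  unify Int ~ e
_ _ : Int
  unify Int ~ Int
  unify Int ~ Int
  unify Int ~ Int
  unify Int ~ Int
let v : Int
v : Int
  unify Int ~ Int
  unify Int ~ Int
  unify b -> c -> c ~ Int -> f
  unify b ~ Int
  unify c -> c ~ f
_ _ : c -> c
  unify a -> Int ~ (c -> c) -> g
  unify a ~ c -> c
  unify Int ~ g
_ _ : Int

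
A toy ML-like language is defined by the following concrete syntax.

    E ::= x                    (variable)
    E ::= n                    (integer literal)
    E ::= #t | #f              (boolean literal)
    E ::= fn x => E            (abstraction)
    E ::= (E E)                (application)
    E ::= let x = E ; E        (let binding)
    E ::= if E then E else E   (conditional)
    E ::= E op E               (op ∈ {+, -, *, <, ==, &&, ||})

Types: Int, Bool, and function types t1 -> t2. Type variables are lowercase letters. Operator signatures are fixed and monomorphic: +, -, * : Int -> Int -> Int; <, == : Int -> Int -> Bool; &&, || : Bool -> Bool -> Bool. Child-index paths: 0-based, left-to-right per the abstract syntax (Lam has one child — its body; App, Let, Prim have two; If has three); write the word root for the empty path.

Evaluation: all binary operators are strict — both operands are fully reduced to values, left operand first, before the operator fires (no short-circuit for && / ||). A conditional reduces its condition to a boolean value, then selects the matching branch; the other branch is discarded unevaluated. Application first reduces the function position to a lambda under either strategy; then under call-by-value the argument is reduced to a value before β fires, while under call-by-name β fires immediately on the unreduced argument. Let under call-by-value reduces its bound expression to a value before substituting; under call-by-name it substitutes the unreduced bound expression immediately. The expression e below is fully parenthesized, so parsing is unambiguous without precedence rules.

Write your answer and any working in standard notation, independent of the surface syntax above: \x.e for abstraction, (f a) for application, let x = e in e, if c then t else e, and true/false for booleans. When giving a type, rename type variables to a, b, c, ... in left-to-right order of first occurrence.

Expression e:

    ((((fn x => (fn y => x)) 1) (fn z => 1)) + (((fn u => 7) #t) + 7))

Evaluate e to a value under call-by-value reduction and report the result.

Derivation:
step 0: ((((\x.(\y.x)) 1) (\z.1)) + (((\u.7) true) + 7))
step 1: [beta@0.0] (((\y.1) (\z.1)) + (((\u.7) true) + 7))
step 2: [beta@0] (1 + (((\u.7) true) + 7))
step 3: [beta@1.0] (1 + (7 + 7))
step 4: [delta@1] (1 + 14)
step 5: [delta@root] 15

Answer: 15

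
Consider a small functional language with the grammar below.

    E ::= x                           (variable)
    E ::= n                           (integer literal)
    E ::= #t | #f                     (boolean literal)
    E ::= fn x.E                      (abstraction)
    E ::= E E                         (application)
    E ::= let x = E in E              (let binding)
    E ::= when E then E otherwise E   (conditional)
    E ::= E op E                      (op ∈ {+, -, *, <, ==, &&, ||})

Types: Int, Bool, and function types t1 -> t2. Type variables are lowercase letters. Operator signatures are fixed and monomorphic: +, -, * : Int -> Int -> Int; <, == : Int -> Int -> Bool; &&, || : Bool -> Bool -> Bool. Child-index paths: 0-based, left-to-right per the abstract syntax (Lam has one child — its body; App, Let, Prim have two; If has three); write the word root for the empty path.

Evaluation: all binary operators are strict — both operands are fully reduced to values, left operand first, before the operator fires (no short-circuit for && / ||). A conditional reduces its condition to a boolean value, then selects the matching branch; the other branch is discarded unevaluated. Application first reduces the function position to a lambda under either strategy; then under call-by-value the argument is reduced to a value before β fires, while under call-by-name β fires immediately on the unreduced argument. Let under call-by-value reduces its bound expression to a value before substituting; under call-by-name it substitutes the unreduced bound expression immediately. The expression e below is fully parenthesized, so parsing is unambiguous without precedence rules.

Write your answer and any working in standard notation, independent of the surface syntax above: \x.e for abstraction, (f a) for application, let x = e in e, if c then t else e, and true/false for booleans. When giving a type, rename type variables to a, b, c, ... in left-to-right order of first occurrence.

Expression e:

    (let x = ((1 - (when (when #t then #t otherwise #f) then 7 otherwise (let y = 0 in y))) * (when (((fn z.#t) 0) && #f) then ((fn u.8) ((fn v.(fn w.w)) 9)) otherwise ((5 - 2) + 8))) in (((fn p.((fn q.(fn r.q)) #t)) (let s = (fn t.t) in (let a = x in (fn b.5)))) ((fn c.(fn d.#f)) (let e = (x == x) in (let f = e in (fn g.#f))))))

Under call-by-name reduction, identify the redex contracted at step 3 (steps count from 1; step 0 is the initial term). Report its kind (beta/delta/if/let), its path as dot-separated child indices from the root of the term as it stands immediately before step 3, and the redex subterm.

Trace:
step 0: (let x = ((1 - (if (if true then true else false) then 7 else (let y = 0 in y))) * (if (((\z.true) 0) && false) then ((\u.8) ((\v.(\w.w)) 9)) else ((5 - 2) + 8))) in (((\p.((\q.(\r.q)) true)) (let s = (\t.t) in (let a = x in (\b.5)))) ((\c.(\d.false)) (let e = (x == x) in (let f = e in (\g.false))))))
step 1: [let@root] (((\p.((\q.(\r.q)) true)) (let s = (\t.t) in (let a = ((1 - (if (if true then true else false) then 7 else (let y = 0 in y))) * (if (((\z.true) 0) && false) then ((\u.8) ((\v.(\w.w)) 9)) else ((5 - 2) + 8))) in (\b.5)))) ((\c.(\d.false)) (let e = (((1 - (if (if true then true else false) then 7 else (let y = 0 in y))) * (if (((\z.true) 0) && false) then ((\u.8) ((\v.(\w.w)) 9)) else ((5 - 2) + 8))) == ((1 - (if (if true then true else false) then 7 else (let y = 0 in y))) * (if (((\z.true) 0) && false) then ((\u.8) ((\v.(\w.w)) 9)) else ((5 - 2) + 8)))) in (let f = e in (\g.false)))))
step 2: [beta@0] (((\q.(\r.q)) true) ((\c.(\d.false)) (let e = (((1 - (if (if true then true else false) then 7 else (let y = 0 in y))) * (if (((\z.true) 0) && false) then ((\u.8) ((\v.(\w.w)) 9)) else ((5 - 2) + 8))) == ((1 - (if (if true then true else false) then 7 else (let y = 0 in y))) * (if (((\z.true) 0) && false) then ((\u.8) ((\v.(\w.w)) 9)) else ((5 - 2) + 8)))) in (let f = e in (\g.false)))))
step 3: [beta@0] ((\r.true) ((\c.(\d.false)) (let e = (((1 - (if (if true then true else false) then 7 else (let y = 0 in y))) * (if (((\z.true) 0) && false) then ((\u.8) ((\v.(\w.w)) 9)) else ((5 - 2) + 8))) == ((1 - (if (if true then true else false) then 7 else (let y = 0 in y))) * (if (((\z.true) 0) && false) then ((\u.8) ((\v.(\w.w)) 9)) else ((5 - 2) + 8)))) in (let f = e in (\g.false)))))

Answer: beta at 0 : ((\q.(\r.q)) true)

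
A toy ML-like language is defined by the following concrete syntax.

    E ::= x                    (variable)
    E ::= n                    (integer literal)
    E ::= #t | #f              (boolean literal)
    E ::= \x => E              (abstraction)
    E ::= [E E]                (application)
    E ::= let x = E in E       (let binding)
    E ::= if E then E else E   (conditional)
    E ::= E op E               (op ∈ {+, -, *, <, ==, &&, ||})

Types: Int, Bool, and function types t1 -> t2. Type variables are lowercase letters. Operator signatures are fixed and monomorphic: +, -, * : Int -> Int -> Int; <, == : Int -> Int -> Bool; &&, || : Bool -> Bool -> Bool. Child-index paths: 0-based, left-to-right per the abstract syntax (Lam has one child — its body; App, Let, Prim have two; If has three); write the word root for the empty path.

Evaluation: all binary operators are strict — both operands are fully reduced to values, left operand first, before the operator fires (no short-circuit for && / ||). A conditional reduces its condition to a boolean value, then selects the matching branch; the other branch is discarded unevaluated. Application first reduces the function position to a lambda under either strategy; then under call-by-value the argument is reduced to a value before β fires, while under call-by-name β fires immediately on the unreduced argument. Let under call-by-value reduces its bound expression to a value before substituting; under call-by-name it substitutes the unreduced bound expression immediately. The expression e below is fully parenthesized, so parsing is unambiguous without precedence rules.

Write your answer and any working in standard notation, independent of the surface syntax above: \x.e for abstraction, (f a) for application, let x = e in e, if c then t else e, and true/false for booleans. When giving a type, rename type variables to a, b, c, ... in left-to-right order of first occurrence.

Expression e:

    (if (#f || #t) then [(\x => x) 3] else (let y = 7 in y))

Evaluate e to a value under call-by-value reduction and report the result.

Trace:
step 0: (if (false || true) then ((\x.x) 3) else (let y = 7 in y))
step 1: [delta@0] (if true then ((\x.x) 3) else (let y = 7 in y))
step 2: [if@root] ((\x.x) 3)
step 3: [beta@root] 3

Answer: 3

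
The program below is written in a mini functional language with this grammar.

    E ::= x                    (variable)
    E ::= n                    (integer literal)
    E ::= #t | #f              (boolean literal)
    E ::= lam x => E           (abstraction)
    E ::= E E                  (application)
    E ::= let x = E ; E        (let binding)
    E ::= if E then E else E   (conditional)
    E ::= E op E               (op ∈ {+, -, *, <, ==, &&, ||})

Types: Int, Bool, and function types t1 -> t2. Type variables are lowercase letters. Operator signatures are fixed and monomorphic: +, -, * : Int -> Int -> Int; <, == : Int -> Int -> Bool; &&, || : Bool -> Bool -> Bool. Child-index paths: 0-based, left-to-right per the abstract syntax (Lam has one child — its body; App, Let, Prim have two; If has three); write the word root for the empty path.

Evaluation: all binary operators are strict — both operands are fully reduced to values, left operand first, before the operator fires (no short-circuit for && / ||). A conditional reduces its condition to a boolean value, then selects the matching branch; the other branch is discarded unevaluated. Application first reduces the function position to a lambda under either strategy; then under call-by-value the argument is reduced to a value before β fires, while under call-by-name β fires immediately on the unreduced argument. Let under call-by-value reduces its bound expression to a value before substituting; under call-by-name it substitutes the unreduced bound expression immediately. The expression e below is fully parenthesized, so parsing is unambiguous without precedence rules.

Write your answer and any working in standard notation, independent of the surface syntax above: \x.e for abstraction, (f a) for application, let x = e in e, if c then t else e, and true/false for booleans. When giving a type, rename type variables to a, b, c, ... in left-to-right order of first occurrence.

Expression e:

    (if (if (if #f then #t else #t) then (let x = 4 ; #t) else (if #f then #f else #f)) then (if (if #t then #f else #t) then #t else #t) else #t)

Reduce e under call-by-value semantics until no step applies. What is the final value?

Answer: true

Trace:
step 0: (if (if (if false then true else true) then (let x = 4 in true) else (if false then false else false)) then (if (if true then false else true) then true else true) else true)
step 1: [if@0.0] (if (if true then (let x = 4 in true) else (if false then false else false)) then (if (if true then false else true) then true else true) else true)
step 2: [if@0] (if (let x = 4 in true) then (if (if true then false else true) then true else true) else true)
step 3: [let@0] (if true then (if (if true then false else true) then true else true) else true)
step 4: [if@root] (if (if true then false else true) then true else true)
step 5: [if@0] (if false then true else true)
step 6: [if@root] true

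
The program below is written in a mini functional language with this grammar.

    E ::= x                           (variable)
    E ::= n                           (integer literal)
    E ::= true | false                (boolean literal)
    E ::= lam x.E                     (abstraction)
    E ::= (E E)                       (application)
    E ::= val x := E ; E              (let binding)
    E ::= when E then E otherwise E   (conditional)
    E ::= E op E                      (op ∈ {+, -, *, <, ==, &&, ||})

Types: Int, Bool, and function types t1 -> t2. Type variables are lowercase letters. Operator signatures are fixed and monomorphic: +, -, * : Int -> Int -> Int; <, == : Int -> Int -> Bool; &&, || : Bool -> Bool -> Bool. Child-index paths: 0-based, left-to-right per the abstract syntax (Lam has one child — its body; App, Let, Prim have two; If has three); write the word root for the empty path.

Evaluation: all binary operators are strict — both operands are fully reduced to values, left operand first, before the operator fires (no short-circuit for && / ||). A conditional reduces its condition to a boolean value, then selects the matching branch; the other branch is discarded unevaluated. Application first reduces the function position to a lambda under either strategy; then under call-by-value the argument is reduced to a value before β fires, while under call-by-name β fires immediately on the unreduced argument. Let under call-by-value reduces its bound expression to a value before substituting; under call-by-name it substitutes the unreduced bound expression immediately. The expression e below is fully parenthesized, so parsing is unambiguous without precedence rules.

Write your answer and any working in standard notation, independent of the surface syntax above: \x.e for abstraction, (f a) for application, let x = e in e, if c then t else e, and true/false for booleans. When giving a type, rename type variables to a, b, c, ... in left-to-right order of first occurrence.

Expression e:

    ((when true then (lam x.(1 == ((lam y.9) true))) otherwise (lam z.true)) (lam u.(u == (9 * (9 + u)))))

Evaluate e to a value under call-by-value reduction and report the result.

Trace:
step 0: ((if true then (\x.(1 == ((\y.9) true))) else (\z.true)) (\u.(u == (9 * (9 + u)))))
step 1: [if@0] ((\x.(1 == ((\y.9) true))) (\u.(u == (9 * (9 + u)))))
step 2: [beta@root] (1 == ((\y.9) true))
step 3: [beta@1] (1 == 9)
step 4: [delta@root] false

Answer: false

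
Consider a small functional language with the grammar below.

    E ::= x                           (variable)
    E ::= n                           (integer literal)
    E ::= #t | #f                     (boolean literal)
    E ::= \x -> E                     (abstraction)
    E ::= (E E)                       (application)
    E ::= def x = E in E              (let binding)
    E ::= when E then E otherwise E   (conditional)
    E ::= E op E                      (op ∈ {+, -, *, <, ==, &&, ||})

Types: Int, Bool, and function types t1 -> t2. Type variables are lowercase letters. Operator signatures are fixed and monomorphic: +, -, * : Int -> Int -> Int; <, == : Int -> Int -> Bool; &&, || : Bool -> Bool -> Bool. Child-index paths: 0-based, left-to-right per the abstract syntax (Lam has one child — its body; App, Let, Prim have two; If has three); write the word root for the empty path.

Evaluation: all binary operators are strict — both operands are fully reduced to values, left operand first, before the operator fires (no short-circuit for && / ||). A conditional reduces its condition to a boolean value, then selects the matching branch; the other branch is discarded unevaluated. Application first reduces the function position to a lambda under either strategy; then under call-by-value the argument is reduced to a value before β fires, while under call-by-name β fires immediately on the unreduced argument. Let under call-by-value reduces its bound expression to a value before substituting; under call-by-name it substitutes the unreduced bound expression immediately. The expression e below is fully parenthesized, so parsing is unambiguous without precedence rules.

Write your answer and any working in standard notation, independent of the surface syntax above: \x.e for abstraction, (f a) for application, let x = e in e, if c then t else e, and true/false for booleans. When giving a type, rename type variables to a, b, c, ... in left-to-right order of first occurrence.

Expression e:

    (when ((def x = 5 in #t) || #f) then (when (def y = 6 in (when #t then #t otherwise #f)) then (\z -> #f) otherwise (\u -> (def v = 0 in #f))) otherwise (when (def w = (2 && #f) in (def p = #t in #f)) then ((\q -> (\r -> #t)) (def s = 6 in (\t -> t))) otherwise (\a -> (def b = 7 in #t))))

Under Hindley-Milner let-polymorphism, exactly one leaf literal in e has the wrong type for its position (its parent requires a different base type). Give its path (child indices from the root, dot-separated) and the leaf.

Answer: 2.0.0.0 : 2

Derivation:
let x : Int
  unify Bool ~ Bool
  unify Bool ~ Bool
  unify Bool ~ Bool
let y : Int
  unify Bool ~ Bool
  unify Bool ~ Bool
  unify Bool ~ Bool
\z._ : a -> Bool
let v : Int
\u._ : b -> Bool
  unify a -> Bool ~ b -> Bool
  unify a ~ b
  unify Bool ~ Bool
  unify Int ~ Bool
  FAIL: mismatch Int ~ Bool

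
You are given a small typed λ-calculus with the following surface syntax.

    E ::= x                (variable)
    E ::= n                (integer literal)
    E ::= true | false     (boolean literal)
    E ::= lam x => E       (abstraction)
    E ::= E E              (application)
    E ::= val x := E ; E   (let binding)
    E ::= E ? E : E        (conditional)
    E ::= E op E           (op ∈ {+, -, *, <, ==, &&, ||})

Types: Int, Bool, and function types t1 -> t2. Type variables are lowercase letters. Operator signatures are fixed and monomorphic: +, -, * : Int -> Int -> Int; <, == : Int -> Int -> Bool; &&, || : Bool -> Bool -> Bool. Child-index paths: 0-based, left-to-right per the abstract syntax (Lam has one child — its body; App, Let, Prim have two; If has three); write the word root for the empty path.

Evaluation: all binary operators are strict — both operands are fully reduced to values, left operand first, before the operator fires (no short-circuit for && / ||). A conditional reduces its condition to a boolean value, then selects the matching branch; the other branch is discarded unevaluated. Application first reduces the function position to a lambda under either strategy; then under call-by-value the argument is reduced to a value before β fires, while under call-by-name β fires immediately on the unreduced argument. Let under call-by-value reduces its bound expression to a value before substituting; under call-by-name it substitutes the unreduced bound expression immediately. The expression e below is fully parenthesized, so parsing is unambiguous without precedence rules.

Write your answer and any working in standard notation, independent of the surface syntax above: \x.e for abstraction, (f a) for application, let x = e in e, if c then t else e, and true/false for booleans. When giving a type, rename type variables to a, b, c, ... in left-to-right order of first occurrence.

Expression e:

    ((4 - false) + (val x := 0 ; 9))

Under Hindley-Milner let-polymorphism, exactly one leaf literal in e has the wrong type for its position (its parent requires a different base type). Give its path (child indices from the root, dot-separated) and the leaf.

Answer: 0.1 : false

Trace:
  unify Int ~ Int
  unify Bool ~ Int
  FAIL: mismatch Bool ~ Int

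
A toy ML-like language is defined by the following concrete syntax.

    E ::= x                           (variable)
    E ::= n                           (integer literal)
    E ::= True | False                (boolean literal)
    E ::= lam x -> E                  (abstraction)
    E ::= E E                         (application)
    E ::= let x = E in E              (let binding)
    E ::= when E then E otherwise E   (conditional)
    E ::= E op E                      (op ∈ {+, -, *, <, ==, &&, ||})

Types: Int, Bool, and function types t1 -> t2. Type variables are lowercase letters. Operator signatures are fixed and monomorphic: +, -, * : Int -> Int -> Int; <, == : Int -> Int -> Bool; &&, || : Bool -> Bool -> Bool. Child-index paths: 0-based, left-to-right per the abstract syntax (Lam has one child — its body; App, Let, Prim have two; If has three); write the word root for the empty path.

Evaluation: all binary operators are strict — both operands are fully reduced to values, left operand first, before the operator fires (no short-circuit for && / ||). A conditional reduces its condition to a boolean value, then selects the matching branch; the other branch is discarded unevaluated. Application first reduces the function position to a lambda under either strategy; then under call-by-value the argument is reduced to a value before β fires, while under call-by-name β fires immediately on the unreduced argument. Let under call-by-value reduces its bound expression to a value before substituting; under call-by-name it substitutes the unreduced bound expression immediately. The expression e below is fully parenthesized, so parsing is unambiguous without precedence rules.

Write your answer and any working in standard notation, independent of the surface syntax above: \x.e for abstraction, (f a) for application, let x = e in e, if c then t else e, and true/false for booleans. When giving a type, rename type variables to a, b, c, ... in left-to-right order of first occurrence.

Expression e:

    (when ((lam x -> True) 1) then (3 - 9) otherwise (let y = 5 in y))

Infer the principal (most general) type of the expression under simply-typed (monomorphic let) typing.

Derivation:
\x._ : a -> Bool
  unify a -> Bool ~ Int -> b
  unify a ~ Int
  unify Bool ~ b
_ _ : Bool
  unify Bool ~ Bool
  unify Int ~ Int
  unify Int ~ Int
let y : Int
y : Int
  unify Int ~ Int

Answer: Int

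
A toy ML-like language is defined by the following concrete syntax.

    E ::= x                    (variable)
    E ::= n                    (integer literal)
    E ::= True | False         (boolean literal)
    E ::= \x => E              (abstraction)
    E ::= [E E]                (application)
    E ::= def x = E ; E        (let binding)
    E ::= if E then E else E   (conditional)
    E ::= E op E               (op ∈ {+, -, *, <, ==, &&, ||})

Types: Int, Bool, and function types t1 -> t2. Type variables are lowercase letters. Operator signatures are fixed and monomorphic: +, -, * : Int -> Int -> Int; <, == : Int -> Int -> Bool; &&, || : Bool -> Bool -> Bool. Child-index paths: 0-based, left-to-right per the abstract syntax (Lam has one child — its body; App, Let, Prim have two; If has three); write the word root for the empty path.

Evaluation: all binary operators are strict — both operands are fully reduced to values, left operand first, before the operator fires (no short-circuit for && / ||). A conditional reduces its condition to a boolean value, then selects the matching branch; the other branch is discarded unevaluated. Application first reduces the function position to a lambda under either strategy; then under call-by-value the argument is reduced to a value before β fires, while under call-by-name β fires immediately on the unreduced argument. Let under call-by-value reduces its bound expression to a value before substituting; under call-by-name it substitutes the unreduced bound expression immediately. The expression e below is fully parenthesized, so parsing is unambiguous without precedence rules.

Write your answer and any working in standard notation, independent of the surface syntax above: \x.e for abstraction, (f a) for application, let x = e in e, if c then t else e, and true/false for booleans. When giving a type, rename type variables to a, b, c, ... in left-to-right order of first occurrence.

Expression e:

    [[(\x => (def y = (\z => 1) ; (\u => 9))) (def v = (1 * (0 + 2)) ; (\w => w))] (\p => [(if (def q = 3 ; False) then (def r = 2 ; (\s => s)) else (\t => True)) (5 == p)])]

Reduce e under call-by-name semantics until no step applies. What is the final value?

Answer: 9

Derivation:
step 0: (((\x.(let y = (\z.1) in (\u.9))) (let v = (1 * (0 + 2)) in (\w.w))) (\p.((if (let q = 3 in false) then (let r = 2 in (\s.s)) else (\t.true)) (5 == p))))
step 1: [beta@0] ((let y = (\z.1) in (\u.9)) (\p.((if (let q = 3 in false) then (let r = 2 in (\s.s)) else (\t.true)) (5 == p))))
step 2: [let@0] ((\u.9) (\p.((if (let q = 3 in false) then (let r = 2 in (\s.s)) else (\t.true)) (5 == p))))
step 3: [beta@root] 9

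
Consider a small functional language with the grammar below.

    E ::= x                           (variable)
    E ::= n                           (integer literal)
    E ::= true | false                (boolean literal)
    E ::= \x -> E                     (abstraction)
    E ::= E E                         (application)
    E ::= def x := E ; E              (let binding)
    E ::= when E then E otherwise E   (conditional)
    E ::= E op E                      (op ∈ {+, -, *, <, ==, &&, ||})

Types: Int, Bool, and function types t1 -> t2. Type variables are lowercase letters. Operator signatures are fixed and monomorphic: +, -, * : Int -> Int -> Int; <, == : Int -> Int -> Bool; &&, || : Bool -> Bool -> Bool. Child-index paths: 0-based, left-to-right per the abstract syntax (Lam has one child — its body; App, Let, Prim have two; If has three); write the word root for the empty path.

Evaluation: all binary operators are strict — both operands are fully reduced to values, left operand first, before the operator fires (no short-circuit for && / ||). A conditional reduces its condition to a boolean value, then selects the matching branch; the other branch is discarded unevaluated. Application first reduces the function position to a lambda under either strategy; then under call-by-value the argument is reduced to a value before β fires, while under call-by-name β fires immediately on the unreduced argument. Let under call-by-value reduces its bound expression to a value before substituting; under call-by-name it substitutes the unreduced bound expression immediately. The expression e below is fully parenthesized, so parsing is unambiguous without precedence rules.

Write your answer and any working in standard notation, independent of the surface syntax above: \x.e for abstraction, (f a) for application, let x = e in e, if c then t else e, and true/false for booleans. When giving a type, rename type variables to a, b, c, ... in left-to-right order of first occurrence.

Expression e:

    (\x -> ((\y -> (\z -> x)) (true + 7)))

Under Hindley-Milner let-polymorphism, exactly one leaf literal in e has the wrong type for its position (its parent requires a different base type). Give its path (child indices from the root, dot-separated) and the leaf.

Working:
x : a
\z._ : c -> a
\y._ : b -> c -> a
  unify Bool ~ Int
  FAIL: mismatch Bool ~ Int

Answer: 0.1.0 : true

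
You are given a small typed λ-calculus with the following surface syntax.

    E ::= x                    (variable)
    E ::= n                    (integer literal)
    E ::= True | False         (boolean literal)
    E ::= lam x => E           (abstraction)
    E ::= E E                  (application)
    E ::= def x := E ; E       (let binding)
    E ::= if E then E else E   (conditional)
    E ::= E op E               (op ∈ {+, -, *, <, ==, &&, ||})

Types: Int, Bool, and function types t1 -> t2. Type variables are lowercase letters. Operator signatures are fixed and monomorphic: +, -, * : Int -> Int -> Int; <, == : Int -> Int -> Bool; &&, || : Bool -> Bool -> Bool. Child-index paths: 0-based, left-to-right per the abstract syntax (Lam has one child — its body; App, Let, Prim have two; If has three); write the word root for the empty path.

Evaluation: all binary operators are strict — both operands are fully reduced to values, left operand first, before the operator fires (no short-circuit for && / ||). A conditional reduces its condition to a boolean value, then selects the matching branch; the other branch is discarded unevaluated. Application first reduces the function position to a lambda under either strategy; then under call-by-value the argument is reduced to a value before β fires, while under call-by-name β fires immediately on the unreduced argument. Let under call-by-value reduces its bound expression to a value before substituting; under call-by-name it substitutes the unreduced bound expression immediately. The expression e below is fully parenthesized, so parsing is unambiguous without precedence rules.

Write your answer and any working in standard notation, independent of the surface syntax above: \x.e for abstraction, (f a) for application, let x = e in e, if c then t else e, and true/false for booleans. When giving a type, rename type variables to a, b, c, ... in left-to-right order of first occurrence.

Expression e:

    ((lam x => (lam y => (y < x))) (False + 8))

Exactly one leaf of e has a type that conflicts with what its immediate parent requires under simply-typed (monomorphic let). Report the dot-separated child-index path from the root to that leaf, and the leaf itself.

Answer: 1.0 : false

Trace:
y : b
  unify b ~ Int
x : a
  unify a ~ Int
\y._ : Int -> Bool
\x._ : Int -> Int -> Bool
  unify Bool ~ Int
  FAIL: mismatch Bool ~ Int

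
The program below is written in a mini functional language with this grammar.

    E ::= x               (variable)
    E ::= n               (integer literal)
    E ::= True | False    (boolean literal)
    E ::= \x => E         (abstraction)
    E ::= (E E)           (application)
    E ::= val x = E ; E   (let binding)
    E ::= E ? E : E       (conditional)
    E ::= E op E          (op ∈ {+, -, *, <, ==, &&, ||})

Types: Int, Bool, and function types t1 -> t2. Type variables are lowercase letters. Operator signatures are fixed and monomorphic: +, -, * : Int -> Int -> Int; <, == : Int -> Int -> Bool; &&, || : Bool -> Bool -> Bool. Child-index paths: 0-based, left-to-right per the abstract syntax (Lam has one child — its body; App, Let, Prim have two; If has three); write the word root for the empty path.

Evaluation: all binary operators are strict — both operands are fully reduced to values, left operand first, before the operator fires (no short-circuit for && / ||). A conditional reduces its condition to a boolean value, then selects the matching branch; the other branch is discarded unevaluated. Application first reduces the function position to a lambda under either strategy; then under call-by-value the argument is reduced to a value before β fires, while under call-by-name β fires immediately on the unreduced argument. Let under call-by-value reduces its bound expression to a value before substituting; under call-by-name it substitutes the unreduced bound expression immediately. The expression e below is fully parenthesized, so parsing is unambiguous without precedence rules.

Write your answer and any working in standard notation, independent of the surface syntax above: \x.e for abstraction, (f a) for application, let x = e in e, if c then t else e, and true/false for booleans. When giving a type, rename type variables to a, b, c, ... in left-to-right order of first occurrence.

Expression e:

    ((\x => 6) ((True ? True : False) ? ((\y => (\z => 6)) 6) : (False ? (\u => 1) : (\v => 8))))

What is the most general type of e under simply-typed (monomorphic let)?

Answer: Int

Working:
\x._ : a -> Int
  unify Bool ~ Bool
  unify Bool ~ Bool
  unify Bool ~ Bool
\z._ : c -> Int
\y._ : b -> c -> Int
  unify b -> c -> Int ~ Int -> d
  unify b ~ Int
  unify c -> Int ~ d
_ _ : c -> Int
  unify Bool ~ Bool
\u._ : e -> Int
\v._ : f -> Int
  unify e -> Int ~ f -> Int
  unify e ~ f
  unify Int ~ Int
  unify c -> Int ~ f -> Int
  unify c ~ f
  unify Int ~ Int
  unify a -> Int ~ (f -> Int) -> g
  unify a ~ f -> Int
  unify Int ~ g
_ _ : Int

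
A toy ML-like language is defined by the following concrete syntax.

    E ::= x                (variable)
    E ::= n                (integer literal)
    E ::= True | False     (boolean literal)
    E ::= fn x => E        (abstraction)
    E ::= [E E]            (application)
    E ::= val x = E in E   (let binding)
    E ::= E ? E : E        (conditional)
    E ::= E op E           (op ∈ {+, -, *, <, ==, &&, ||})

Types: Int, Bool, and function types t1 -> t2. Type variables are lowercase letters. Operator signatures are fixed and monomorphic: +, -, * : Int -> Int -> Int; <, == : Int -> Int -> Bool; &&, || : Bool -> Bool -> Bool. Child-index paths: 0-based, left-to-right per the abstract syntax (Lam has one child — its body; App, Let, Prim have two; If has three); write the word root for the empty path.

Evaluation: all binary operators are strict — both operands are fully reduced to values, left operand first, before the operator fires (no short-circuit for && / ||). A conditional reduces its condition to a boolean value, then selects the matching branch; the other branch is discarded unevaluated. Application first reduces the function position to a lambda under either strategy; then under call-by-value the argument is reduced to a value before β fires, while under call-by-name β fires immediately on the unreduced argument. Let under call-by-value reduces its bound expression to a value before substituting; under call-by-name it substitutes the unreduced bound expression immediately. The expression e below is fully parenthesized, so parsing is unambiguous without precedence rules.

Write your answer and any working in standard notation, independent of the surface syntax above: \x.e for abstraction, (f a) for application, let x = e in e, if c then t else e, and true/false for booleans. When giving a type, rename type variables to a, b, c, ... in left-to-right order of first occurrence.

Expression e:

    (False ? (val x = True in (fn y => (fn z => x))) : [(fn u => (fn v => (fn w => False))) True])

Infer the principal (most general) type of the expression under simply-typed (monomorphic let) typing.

Derivation:
  unify Bool ~ Bool
let x : Bool
x : Bool
\z._ : b -> Bool
\y._ : a -> b -> Bool
\w._ : e -> Bool
\v._ : d -> e -> Bool
\u._ : c -> d -> e -> Bool
  unify c -> d -> e -> Bool ~ Bool -> f
  unify c ~ Bool
  unify d -> e -> Bool ~ f
_ _ : d -> e -> Bool
  unify a -> b -> Bool ~ d -> e -> Bool
  unify a ~ d
  unify b -> Bool ~ e -> Bool
  unify b ~ e
  unify Bool ~ Bool

Answer: a -> b -> Bool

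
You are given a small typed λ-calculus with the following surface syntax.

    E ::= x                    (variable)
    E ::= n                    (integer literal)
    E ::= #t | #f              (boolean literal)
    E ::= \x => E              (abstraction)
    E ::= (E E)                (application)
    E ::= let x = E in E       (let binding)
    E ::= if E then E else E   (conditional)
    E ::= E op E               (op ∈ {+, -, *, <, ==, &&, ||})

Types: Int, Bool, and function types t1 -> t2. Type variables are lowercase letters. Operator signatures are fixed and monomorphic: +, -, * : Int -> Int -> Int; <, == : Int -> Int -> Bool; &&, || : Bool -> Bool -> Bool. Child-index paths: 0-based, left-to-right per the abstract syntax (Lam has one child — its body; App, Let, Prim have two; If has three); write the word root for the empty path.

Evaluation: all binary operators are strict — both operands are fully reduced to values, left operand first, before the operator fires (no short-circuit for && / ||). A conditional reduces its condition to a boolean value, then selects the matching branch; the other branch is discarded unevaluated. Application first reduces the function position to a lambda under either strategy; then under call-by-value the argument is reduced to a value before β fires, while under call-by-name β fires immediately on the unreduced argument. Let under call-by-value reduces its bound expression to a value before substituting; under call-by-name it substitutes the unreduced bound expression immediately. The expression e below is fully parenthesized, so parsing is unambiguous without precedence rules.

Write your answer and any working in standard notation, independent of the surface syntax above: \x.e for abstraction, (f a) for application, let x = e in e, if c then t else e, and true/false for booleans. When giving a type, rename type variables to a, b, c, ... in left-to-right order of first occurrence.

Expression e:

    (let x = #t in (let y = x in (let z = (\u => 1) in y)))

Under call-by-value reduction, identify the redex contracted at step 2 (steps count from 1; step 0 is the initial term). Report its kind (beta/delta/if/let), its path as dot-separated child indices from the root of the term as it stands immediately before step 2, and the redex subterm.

Answer: let at root : (let y = true in (let z = (\u.1) in y))

Working:
step 0: (let x = true in (let y = x in (let z = (\u.1) in y)))
step 1: [let@root] (let y = true in (let z = (\u.1) in y))
step 2: [let@root] (let z = (\u.1) in true)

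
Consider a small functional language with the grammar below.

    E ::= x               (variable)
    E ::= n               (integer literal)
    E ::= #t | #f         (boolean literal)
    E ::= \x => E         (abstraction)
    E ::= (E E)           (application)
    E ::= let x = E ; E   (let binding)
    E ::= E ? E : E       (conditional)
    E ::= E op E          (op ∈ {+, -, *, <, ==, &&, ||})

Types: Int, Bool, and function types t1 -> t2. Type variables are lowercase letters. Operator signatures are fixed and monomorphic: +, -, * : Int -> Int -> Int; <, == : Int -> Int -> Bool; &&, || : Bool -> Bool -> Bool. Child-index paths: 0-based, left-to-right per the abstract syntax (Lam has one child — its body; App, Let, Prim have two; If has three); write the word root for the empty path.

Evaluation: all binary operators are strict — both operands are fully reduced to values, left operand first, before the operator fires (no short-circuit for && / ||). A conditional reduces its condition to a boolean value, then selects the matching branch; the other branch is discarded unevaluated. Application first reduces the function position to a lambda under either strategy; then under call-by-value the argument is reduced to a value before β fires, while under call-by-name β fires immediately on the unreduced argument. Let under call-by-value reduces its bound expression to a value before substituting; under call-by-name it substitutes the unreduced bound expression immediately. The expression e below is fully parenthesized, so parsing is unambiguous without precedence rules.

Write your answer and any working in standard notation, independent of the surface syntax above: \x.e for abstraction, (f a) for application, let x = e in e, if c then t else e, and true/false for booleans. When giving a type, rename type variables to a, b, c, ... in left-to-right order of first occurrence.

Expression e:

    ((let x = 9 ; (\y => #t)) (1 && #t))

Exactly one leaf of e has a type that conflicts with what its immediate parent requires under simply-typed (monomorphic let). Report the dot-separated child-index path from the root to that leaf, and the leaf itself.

Trace:
let x : Int
\y._ : a -> Bool
  unify Int ~ Bool
  FAIL: mismatch Int ~ Bool

Answer: 1.0 : 1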